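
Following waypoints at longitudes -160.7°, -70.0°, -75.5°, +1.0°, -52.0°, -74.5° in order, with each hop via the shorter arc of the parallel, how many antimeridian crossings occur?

Leg 1: -160.7° → -70.0°, shortest Δλ = 90.7° (east) — does not cross 180°.
Leg 2: -70.0° → -75.5°, shortest Δλ = -5.5° (west) — does not cross 180°.
Leg 3: -75.5° → +1.0°, shortest Δλ = 76.5° (east) — does not cross 180°.
Leg 4: +1.0° → -52.0°, shortest Δλ = -53.0° (west) — does not cross 180°.
Leg 5: -52.0° → -74.5°, shortest Δλ = -22.5° (west) — does not cross 180°.
Total crossings: 0.

0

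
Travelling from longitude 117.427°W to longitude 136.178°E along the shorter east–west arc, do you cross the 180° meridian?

Yes

Naïve |136.178 − -117.427| = 253.605° > 180°, so the shorter arc goes the other way round — across 180°.
Signed shortest Δλ = ((136.178 − -117.427 + 180) mod 360) − 180 = -106.395°.
Going west by 106.395° from -117.427° passes through 180° before reaching +136.178°.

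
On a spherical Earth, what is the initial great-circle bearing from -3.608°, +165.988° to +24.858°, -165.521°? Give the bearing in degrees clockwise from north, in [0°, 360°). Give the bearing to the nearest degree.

Δλ = -165.521 − 165.988 = -331.509°; wrapped into (−180°, 180°]: 28.491°.
θ = atan2( sin Δλ · cos φ₂ , cos φ₁ · sin φ₂ − sin φ₁ · cos φ₂ · cos Δλ )
  = atan2(0.43283, 0.46972) = 42.659° → normalised to [0°, 360°): 42.659°.

43°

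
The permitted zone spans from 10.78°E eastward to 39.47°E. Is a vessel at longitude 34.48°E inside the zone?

Band width going east from +10.78° to +39.47°: ((39.47 − 10.78) mod 360) = 28.69°.
Offset of +34.48° east of the west edge: ((34.48 − 10.78) mod 360) = 23.70°.
23.70° ≤ 28.69° ⇒ inside.

Yes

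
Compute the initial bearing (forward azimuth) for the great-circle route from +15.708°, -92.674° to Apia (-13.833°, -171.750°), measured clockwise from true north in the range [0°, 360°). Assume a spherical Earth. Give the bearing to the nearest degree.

Δλ = -171.750 − -92.674 = -79.076°.
θ = atan2( sin Δλ · cos φ₂ , cos φ₁ · sin φ₂ − sin φ₁ · cos φ₂ · cos Δλ )
  = atan2(-0.95340, -0.27998) = -106.366° → normalised to [0°, 360°): 253.634°.

254°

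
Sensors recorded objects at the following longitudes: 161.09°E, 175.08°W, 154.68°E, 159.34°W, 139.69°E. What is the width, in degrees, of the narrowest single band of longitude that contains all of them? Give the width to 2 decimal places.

60.97°

Sort the longitudes: -175.08°, -159.34°, +139.69°, +154.68°, +161.09°.
Eastward gaps between consecutive values (wrapping around): 15.74°, 299.03°, 14.99°, 6.41°, 23.83°.
Largest gap = 299.03° ⇒ minimal covering band is its complement: 360° − 299.03° = 60.97°.
Band runs from +139.69° eastward to -159.34°, crossing the antimeridian.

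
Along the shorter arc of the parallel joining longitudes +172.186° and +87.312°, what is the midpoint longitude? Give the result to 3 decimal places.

Signed shortest Δλ from +172.186° to +87.312° is -84.874°.
Midpoint longitude = +172.186° + (-84.874°)/2 = +172.186° − 42.437° = +129.749°.

+129.749°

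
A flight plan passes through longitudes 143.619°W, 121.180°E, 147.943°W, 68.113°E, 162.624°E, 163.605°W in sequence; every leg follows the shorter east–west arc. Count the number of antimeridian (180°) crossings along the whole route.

4

Leg 1: -143.619° → +121.180°, shortest Δλ = -95.201° (west) — crosses 180°.
Leg 2: +121.180° → -147.943°, shortest Δλ = 90.877° (east) — crosses 180°.
Leg 3: -147.943° → +68.113°, shortest Δλ = -143.944° (west) — crosses 180°.
Leg 4: +68.113° → +162.624°, shortest Δλ = 94.511° (east) — does not cross 180°.
Leg 5: +162.624° → -163.605°, shortest Δλ = 33.771° (east) — crosses 180°.
Total crossings: 4.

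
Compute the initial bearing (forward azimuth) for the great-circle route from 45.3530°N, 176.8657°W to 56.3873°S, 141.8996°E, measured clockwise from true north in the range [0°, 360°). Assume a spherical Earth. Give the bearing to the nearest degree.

Δλ = 141.8996 − -176.8657 = 318.7653°; wrapped into (−180°, 180°]: -41.2347°.
θ = atan2( sin Δλ · cos φ₂ , cos φ₁ · sin φ₂ − sin φ₁ · cos φ₂ · cos Δλ )
  = atan2(-0.36489, -0.88141) = -157.511° → normalised to [0°, 360°): 202.489°.

202°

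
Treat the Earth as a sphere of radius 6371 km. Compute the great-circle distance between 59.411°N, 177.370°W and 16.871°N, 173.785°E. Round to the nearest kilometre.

Δλ = 173.785 − -177.370 = 351.155°; wrapped into (−180°, 180°]: -8.845°.
Δφ = 16.871 − 59.411 = -42.540°.
a = sin²(Δφ/2) + cos φ₁ · cos φ₂ · sin²(Δλ/2) = 0.134493.
c = 2·atan2(√a, √(1−a)) = 0.75099 rad → d = 6371·c ≈ 4784.55 km.

4785 km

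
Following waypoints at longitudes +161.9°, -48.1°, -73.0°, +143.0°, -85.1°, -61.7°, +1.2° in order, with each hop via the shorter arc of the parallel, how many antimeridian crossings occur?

3

Leg 1: +161.9° → -48.1°, shortest Δλ = 150.0° (east) — crosses 180°.
Leg 2: -48.1° → -73.0°, shortest Δλ = -24.9° (west) — does not cross 180°.
Leg 3: -73.0° → +143.0°, shortest Δλ = -144.0° (west) — crosses 180°.
Leg 4: +143.0° → -85.1°, shortest Δλ = 131.9° (east) — crosses 180°.
Leg 5: -85.1° → -61.7°, shortest Δλ = 23.4° (east) — does not cross 180°.
Leg 6: -61.7° → +1.2°, shortest Δλ = 62.9° (east) — does not cross 180°.
Total crossings: 3.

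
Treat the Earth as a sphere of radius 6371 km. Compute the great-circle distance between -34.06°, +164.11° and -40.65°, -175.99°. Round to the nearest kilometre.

1900 km

Δλ = -175.99 − 164.11 = -340.10°; wrapped into (−180°, 180°]: 19.90°.
Δφ = -40.65 − -34.06 = -6.59°.
a = sin²(Δφ/2) + cos φ₁ · cos φ₂ · sin²(Δλ/2) = 0.022070.
c = 2·atan2(√a, √(1−a)) = 0.29822 rad → d = 6371·c ≈ 1899.96 km.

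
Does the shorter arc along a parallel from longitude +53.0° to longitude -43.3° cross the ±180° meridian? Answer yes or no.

Signed shortest Δλ = ((-43.3 − 53.0 + 180) mod 360) − 180 = -96.3°.
Going west by 96.3° from +53.0° reaches -43.3° without touching 180°.

No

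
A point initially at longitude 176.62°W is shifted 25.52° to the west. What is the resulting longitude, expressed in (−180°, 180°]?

157.86°E

Start at -176.62°; shift −25.52° → -202.14°.
-202.14° lies outside (−180°, 180°]; add 360° → +157.86°.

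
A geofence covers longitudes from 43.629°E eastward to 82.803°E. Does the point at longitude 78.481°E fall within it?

Band width going east from +43.629° to +82.803°: ((82.803 − 43.629) mod 360) = 39.174°.
Offset of +78.481° east of the west edge: ((78.481 − 43.629) mod 360) = 34.852°.
34.852° ≤ 39.174° ⇒ inside.

Yes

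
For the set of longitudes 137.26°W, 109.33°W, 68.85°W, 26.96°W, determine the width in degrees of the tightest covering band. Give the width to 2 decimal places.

110.30°

Sort the longitudes: -137.26°, -109.33°, -68.85°, -26.96°.
Eastward gaps between consecutive values (wrapping around): 27.93°, 40.48°, 41.89°, 249.70°.
Largest gap = 249.70° ⇒ minimal covering band is its complement: 360° − 249.70° = 110.30°.
Band runs from -137.26° eastward to -26.96°.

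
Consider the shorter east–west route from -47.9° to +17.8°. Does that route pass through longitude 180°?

Signed shortest Δλ = ((17.8 − -47.9 + 180) mod 360) − 180 = 65.7°.
Going east by 65.7° from -47.9° reaches +17.8° without touching 180°.

No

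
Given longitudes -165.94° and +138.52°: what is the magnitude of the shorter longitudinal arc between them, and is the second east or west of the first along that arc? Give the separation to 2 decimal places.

55.54° west

Raw difference: 138.52 − -165.94 = 304.46°.
Normalise into (−180°, 180°]: 304.46° − 360° = -55.54°.
Negative ⇒ the second point lies to the west; separation 55.54°.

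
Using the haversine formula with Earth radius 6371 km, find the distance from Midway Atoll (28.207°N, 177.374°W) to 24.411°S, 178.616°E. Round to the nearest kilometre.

Δλ = 178.616 − -177.374 = 355.990°; wrapped into (−180°, 180°]: -4.010°.
Δφ = -24.411 − 28.207 = -52.618°.
a = sin²(Δφ/2) + cos φ₁ · cos φ₂ · sin²(Δλ/2) = 0.197419.
c = 2·atan2(√a, √(1−a)) = 0.92083 rad → d = 6371·c ≈ 5866.59 km.

5867 km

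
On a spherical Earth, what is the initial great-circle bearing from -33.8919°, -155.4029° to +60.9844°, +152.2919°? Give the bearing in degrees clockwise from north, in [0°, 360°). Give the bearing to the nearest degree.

Δλ = 152.2919 − -155.4029 = 307.6948°; wrapped into (−180°, 180°]: -52.3052°.
θ = atan2( sin Δλ · cos φ₂ , cos φ₁ · sin φ₂ − sin φ₁ · cos φ₂ · cos Δλ )
  = atan2(-0.38381, 0.89129) = -23.298° → normalised to [0°, 360°): 336.702°.

337°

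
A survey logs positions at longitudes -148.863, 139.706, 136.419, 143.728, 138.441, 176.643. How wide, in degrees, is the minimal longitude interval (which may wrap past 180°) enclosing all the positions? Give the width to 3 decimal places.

Sort the longitudes: -148.863°, +136.419°, +138.441°, +139.706°, +143.728°, +176.643°.
Eastward gaps between consecutive values (wrapping around): 285.282°, 2.022°, 1.265°, 4.022°, 32.915°, 34.494°.
Largest gap = 285.282° ⇒ minimal covering band is its complement: 360° − 285.282° = 74.718°.
Band runs from +136.419° eastward to -148.863°, crossing the antimeridian.

74.718°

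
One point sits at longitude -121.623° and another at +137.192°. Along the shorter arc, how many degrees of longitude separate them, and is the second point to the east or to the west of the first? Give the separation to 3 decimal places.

Raw difference: 137.192 − -121.623 = 258.815°.
Normalise into (−180°, 180°]: 258.815° − 360° = -101.185°.
Negative ⇒ the second point lies to the west; separation 101.185°.

101.185° west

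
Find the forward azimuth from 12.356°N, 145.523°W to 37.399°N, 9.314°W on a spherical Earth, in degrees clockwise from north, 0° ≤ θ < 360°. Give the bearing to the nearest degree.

38°

Δλ = -9.314 − -145.523 = 136.209°.
θ = atan2( sin Δλ · cos φ₂ , cos φ₁ · sin φ₂ − sin φ₁ · cos φ₂ · cos Δλ )
  = atan2(0.54977, 0.71601) = 37.518° → normalised to [0°, 360°): 37.518°.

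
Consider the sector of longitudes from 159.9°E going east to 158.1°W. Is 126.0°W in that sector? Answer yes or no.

Band width going east from +159.9° to -158.1°: ((-158.1 − 159.9) mod 360) = 42.0°.
Offset of -126.0° east of the west edge: ((-126.0 − 159.9) mod 360) = 74.1°.
74.1° > 42.0° ⇒ outside.

No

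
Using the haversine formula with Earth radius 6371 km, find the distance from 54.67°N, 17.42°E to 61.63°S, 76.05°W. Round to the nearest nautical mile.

8241 nmi

Δλ = -76.05 − 17.42 = -93.47°.
Δφ = -61.63 − 54.67 = -116.30°.
a = sin²(Δφ/2) + cos φ₁ · cos φ₂ · sin²(Δλ/2) = 0.867241.
c = 2·atan2(√a, √(1−a)) = 2.39570 rad → d = 6371·c ≈ 15263.00 km ≈ 8241.36 nmi.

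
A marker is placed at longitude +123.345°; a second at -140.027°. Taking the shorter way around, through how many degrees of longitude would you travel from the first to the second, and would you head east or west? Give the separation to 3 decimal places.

96.628° east

Raw difference: -140.027 − 123.345 = -263.372°.
Normalise into (−180°, 180°]: -263.372° + 360° = 96.628°.
Positive ⇒ the second point lies to the east; separation 96.628°.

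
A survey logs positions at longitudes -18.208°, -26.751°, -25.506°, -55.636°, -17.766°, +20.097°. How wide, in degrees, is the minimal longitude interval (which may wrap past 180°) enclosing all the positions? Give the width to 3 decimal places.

75.733°

Sort the longitudes: -55.636°, -26.751°, -25.506°, -18.208°, -17.766°, +20.097°.
Eastward gaps between consecutive values (wrapping around): 28.885°, 1.245°, 7.298°, 0.442°, 37.863°, 284.267°.
Largest gap = 284.267° ⇒ minimal covering band is its complement: 360° − 284.267° = 75.733°.
Band runs from -55.636° eastward to +20.097°.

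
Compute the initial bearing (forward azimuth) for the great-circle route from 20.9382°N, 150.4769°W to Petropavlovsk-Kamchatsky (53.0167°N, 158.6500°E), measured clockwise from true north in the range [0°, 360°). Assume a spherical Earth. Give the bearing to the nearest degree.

323°

Δλ = 158.6500 − -150.4769 = 309.1269°; wrapped into (−180°, 180°]: -50.8731°.
θ = atan2( sin Δλ · cos φ₂ , cos φ₁ · sin φ₂ − sin φ₁ · cos φ₂ · cos Δλ )
  = atan2(-0.46668, 0.61040) = -37.399° → normalised to [0°, 360°): 322.601°.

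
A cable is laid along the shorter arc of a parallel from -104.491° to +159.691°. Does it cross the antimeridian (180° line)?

Yes

Naïve |159.691 − -104.491| = 264.182° > 180°, so the shorter arc goes the other way round — across 180°.
Signed shortest Δλ = ((159.691 − -104.491 + 180) mod 360) − 180 = -95.818°.
Going west by 95.818° from -104.491° passes through 180° before reaching +159.691°.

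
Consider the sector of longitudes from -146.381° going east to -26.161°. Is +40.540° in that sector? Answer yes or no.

No

Band width going east from -146.381° to -26.161°: ((-26.161 − -146.381) mod 360) = 120.220°.
Offset of +40.540° east of the west edge: ((40.540 − -146.381) mod 360) = 186.921°.
186.921° > 120.220° ⇒ outside.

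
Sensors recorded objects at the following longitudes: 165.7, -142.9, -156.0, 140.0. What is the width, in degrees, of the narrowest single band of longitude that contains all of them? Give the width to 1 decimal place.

Sort the longitudes: -156.0°, -142.9°, +140.0°, +165.7°.
Eastward gaps between consecutive values (wrapping around): 13.1°, 282.9°, 25.7°, 38.3°.
Largest gap = 282.9° ⇒ minimal covering band is its complement: 360° − 282.9° = 77.1°.
Band runs from +140.0° eastward to -142.9°, crossing the antimeridian.

77.1°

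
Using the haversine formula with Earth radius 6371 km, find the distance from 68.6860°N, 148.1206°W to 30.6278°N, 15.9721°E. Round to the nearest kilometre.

8894 km

Δλ = 15.9721 − -148.1206 = 164.0927°.
Δφ = 30.6278 − 68.6860 = -38.0582°.
a = sin²(Δφ/2) + cos φ₁ · cos φ₂ · sin²(Δλ/2) = 0.413091.
c = 2·atan2(√a, √(1−a)) = 1.39609 rad → d = 6371·c ≈ 8894.49 km.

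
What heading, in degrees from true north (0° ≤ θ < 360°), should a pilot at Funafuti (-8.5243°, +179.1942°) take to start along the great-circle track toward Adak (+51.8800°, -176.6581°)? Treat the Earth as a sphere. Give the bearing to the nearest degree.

3°

Δλ = -176.6581 − 179.1942 = -355.8523°; wrapped into (−180°, 180°]: 4.1477°.
θ = atan2( sin Δλ · cos φ₂ , cos φ₁ · sin φ₂ − sin φ₁ · cos φ₂ · cos Δλ )
  = atan2(0.04465, 0.86929) = 2.940° → normalised to [0°, 360°): 2.940°.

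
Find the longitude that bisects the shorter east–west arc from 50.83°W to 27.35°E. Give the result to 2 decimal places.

Signed shortest Δλ from -50.83° to +27.35° is +78.18°.
Midpoint longitude = -50.83° + (+78.18°)/2 = -50.83° + 39.09° = -11.74°.

11.74°W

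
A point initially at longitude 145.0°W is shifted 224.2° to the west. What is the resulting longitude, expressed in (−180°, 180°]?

9.2°W

Start at -145.0°; shift −224.2° → -369.2°.
-369.2° lies outside (−180°, 180°]; add 360° → -9.2°.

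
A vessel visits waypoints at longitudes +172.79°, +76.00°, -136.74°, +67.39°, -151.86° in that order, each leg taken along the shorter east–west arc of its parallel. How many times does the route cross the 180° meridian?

Leg 1: +172.79° → +76.00°, shortest Δλ = -96.79° (west) — does not cross 180°.
Leg 2: +76.00° → -136.74°, shortest Δλ = 147.26° (east) — crosses 180°.
Leg 3: -136.74° → +67.39°, shortest Δλ = -155.87° (west) — crosses 180°.
Leg 4: +67.39° → -151.86°, shortest Δλ = 140.75° (east) — crosses 180°.
Total crossings: 3.

3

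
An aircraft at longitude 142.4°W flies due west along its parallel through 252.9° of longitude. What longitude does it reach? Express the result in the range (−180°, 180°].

35.3°W

Start at -142.4°; shift −252.9° → -395.3°.
-395.3° lies outside (−180°, 180°]; add 360° → -35.3°.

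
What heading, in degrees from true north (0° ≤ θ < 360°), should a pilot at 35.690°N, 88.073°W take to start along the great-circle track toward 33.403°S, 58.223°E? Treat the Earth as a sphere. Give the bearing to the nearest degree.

Δλ = 58.223 − -88.073 = 146.296°.
θ = atan2( sin Δλ · cos φ₂ , cos φ₁ · sin φ₂ − sin φ₁ · cos φ₂ · cos Δλ )
  = atan2(0.46324, -0.04196) = 95.175° → normalised to [0°, 360°): 95.175°.

95°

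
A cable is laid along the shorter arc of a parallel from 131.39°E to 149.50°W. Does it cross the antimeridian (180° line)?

Yes

Naïve |-149.50 − 131.39| = 280.89° > 180°, so the shorter arc goes the other way round — across 180°.
Signed shortest Δλ = ((-149.50 − 131.39 + 180) mod 360) − 180 = 79.11°.
Going east by 79.11° from +131.39° passes through 180° before reaching -149.50°.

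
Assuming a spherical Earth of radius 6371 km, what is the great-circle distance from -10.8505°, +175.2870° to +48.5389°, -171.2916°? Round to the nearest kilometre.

Δλ = -171.2916 − 175.2870 = -346.5786°; wrapped into (−180°, 180°]: 13.4214°.
Δφ = 48.5389 − -10.8505 = 59.3894°.
a = sin²(Δφ/2) + cos φ₁ · cos φ₂ · sin²(Δλ/2) = 0.254279.
c = 2·atan2(√a, √(1−a)) = 1.05705 rad → d = 6371·c ≈ 6734.48 km.

6734 km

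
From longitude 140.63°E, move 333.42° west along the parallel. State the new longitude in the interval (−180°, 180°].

Start at +140.63°; shift −333.42° → -192.79°.
-192.79° lies outside (−180°, 180°]; add 360° → +167.21°.

167.21°E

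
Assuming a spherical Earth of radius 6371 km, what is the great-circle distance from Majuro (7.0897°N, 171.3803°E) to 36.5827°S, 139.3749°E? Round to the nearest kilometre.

5890 km

Δλ = 139.3749 − 171.3803 = -32.0054°.
Δφ = -36.5827 − 7.0897 = -43.6724°.
a = sin²(Δφ/2) + cos φ₁ · cos φ₂ · sin²(Δλ/2) = 0.198912.
c = 2·atan2(√a, √(1−a)) = 0.92457 rad → d = 6371·c ≈ 5890.45 km.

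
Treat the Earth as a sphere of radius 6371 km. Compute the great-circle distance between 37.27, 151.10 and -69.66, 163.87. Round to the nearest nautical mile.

6445 nmi

Δλ = 163.87 − 151.10 = 12.77°.
Δφ = -69.66 − 37.27 = -106.93°.
a = sin²(Δφ/2) + cos φ₁ · cos φ₂ · sin²(Δλ/2) = 0.649023.
c = 2·atan2(√a, √(1−a)) = 1.87344 rad → d = 6371·c ≈ 11935.69 km ≈ 6444.76 nmi.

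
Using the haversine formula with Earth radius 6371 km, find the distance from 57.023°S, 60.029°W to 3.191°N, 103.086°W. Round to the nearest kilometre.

7727 km

Δλ = -103.086 − -60.029 = -43.057°.
Δφ = 3.191 − -57.023 = 60.214°.
a = sin²(Δφ/2) + cos φ₁ · cos φ₂ · sin²(Δλ/2) = 0.324803.
c = 2·atan2(√a, √(1−a)) = 1.21280 rad → d = 6371·c ≈ 7726.77 km.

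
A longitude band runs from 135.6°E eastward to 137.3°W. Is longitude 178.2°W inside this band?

Band width going east from +135.6° to -137.3°: ((-137.3 − 135.6) mod 360) = 87.1°.
Offset of -178.2° east of the west edge: ((-178.2 − 135.6) mod 360) = 46.2°.
46.2° ≤ 87.1° ⇒ inside.

Yes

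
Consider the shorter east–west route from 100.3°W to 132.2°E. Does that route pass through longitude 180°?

Naïve |132.2 − -100.3| = 232.5° > 180°, so the shorter arc goes the other way round — across 180°.
Signed shortest Δλ = ((132.2 − -100.3 + 180) mod 360) − 180 = -127.5°.
Going west by 127.5° from -100.3° passes through 180° before reaching +132.2°.

Yes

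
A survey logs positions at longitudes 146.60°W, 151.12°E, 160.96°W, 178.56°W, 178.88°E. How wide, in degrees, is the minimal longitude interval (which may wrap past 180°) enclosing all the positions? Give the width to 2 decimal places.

Sort the longitudes: -178.56°, -160.96°, -146.60°, +151.12°, +178.88°.
Eastward gaps between consecutive values (wrapping around): 17.60°, 14.36°, 297.72°, 27.76°, 2.56°.
Largest gap = 297.72° ⇒ minimal covering band is its complement: 360° − 297.72° = 62.28°.
Band runs from +151.12° eastward to -146.60°, crossing the antimeridian.

62.28°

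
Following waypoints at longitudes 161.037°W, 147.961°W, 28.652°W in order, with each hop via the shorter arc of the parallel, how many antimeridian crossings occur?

Leg 1: -161.037° → -147.961°, shortest Δλ = 13.076° (east) — does not cross 180°.
Leg 2: -147.961° → -28.652°, shortest Δλ = 119.309° (east) — does not cross 180°.
Total crossings: 0.

0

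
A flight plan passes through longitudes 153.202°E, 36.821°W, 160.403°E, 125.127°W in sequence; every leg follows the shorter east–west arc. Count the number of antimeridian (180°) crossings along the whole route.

Leg 1: +153.202° → -36.821°, shortest Δλ = 169.977° (east) — crosses 180°.
Leg 2: -36.821° → +160.403°, shortest Δλ = -162.776° (west) — crosses 180°.
Leg 3: +160.403° → -125.127°, shortest Δλ = 74.47° (east) — crosses 180°.
Total crossings: 3.

3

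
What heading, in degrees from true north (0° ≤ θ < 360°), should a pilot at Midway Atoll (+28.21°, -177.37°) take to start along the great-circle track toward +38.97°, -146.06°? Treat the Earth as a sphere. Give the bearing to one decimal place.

Δλ = -146.06 − -177.37 = 31.31°.
θ = atan2( sin Δλ · cos φ₂ , cos φ₁ · sin φ₂ − sin φ₁ · cos φ₂ · cos Δλ )
  = atan2(0.40403, 0.24022) = 59.266° → normalised to [0°, 360°): 59.266°.

59.3°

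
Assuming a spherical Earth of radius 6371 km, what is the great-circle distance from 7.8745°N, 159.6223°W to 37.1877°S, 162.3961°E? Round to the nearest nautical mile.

Δλ = 162.3961 − -159.6223 = 322.0184°; wrapped into (−180°, 180°]: -37.9816°.
Δφ = -37.1877 − 7.8745 = -45.0622°.
a = sin²(Δφ/2) + cos φ₁ · cos φ₂ · sin²(Δλ/2) = 0.230398.
c = 2·atan2(√a, √(1−a)) = 1.00130 rad → d = 6371·c ≈ 6379.31 km ≈ 3444.55 nmi.

3445 nmi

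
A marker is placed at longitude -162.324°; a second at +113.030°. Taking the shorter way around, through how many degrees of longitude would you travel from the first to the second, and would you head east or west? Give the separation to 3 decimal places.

84.646° west

Raw difference: 113.030 − -162.324 = 275.354°.
Normalise into (−180°, 180°]: 275.354° − 360° = -84.646°.
Negative ⇒ the second point lies to the west; separation 84.646°.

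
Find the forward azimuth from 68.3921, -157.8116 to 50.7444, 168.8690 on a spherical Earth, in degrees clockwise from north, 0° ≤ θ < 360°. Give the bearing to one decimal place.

239.3°

Δλ = 168.8690 − -157.8116 = 326.6806°; wrapped into (−180°, 180°]: -33.3194°.
θ = atan2( sin Δλ · cos φ₂ , cos φ₁ · sin φ₂ − sin φ₁ · cos φ₂ · cos Δλ )
  = atan2(-0.34759, -0.20646) = -120.709° → normalised to [0°, 360°): 239.291°.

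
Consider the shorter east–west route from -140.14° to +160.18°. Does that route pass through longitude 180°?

Naïve |160.18 − -140.14| = 300.32° > 180°, so the shorter arc goes the other way round — across 180°.
Signed shortest Δλ = ((160.18 − -140.14 + 180) mod 360) − 180 = -59.68°.
Going west by 59.68° from -140.14° passes through 180° before reaching +160.18°.

Yes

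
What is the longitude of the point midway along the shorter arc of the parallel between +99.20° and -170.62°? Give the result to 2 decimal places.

+144.29°

Signed shortest Δλ from +99.20° to -170.62° is +90.18°.
Midpoint longitude = +99.20° + (+90.18°)/2 = +99.20° + 45.09° = +144.29°.
(The naïve average (+99.20 + -170.62)/2 = -35.71° is on the wrong side of the globe.)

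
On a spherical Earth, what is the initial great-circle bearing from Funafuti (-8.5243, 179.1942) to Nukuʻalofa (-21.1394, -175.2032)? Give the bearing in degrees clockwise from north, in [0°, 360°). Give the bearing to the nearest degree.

157°

Δλ = -175.2032 − 179.1942 = -354.3974°; wrapped into (−180°, 180°]: 5.6026°.
θ = atan2( sin Δλ · cos φ₂ , cos φ₁ · sin φ₂ − sin φ₁ · cos φ₂ · cos Δλ )
  = atan2(0.09106, -0.21906) = 157.429° → normalised to [0°, 360°): 157.429°.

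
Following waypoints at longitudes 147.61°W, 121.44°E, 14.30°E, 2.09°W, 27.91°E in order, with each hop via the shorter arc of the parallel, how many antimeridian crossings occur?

Leg 1: -147.61° → +121.44°, shortest Δλ = -90.95° (west) — crosses 180°.
Leg 2: +121.44° → +14.30°, shortest Δλ = -107.14° (west) — does not cross 180°.
Leg 3: +14.30° → -2.09°, shortest Δλ = -16.39° (west) — does not cross 180°.
Leg 4: -2.09° → +27.91°, shortest Δλ = 30.0° (east) — does not cross 180°.
Total crossings: 1.

1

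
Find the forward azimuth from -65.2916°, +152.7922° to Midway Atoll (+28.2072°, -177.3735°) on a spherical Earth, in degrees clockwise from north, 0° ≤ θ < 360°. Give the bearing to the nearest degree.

Δλ = -177.3735 − 152.7922 = -330.1657°; wrapped into (−180°, 180°]: 29.8343°.
θ = atan2( sin Δλ · cos φ₂ , cos φ₁ · sin φ₂ − sin φ₁ · cos φ₂ · cos Δλ )
  = atan2(0.43841, 0.89204) = 26.173° → normalised to [0°, 360°): 26.173°.

26°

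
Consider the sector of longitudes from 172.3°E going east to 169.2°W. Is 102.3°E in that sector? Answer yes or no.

Band width going east from +172.3° to -169.2°: ((-169.2 − 172.3) mod 360) = 18.5°.
Offset of +102.3° east of the west edge: ((102.3 − 172.3) mod 360) = 290.0°.
290.0° > 18.5° ⇒ outside.

No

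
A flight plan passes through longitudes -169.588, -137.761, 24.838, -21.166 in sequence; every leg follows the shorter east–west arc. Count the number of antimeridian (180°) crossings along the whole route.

Leg 1: -169.588° → -137.761°, shortest Δλ = 31.827° (east) — does not cross 180°.
Leg 2: -137.761° → +24.838°, shortest Δλ = 162.599° (east) — does not cross 180°.
Leg 3: +24.838° → -21.166°, shortest Δλ = -46.004° (west) — does not cross 180°.
Total crossings: 0.

0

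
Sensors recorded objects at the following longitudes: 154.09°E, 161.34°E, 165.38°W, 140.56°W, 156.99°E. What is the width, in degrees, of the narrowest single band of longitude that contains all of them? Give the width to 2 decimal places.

65.35°

Sort the longitudes: -165.38°, -140.56°, +154.09°, +156.99°, +161.34°.
Eastward gaps between consecutive values (wrapping around): 24.82°, 294.65°, 2.90°, 4.35°, 33.28°.
Largest gap = 294.65° ⇒ minimal covering band is its complement: 360° − 294.65° = 65.35°.
Band runs from +154.09° eastward to -140.56°, crossing the antimeridian.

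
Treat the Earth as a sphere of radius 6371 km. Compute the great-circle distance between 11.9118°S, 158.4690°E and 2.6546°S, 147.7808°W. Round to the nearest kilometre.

6007 km

Δλ = -147.7808 − 158.4690 = -306.2498°; wrapped into (−180°, 180°]: 53.7502°.
Δφ = -2.6546 − -11.9118 = 9.2572°.
a = sin²(Δφ/2) + cos φ₁ · cos φ₂ · sin²(Δλ/2) = 0.206244.
c = 2·atan2(√a, √(1−a)) = 0.94281 rad → d = 6371·c ≈ 6006.67 km.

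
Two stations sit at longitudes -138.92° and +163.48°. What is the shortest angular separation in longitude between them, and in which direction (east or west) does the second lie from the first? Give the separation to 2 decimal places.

Raw difference: 163.48 − -138.92 = 302.4°.
Normalise into (−180°, 180°]: 302.4° − 360° = -57.6°.
Negative ⇒ the second point lies to the west; separation 57.60°.

57.60° west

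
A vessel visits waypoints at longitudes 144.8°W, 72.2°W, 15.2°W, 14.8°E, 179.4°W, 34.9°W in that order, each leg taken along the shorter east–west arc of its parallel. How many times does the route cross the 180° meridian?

1

Leg 1: -144.8° → -72.2°, shortest Δλ = 72.6° (east) — does not cross 180°.
Leg 2: -72.2° → -15.2°, shortest Δλ = 57.0° (east) — does not cross 180°.
Leg 3: -15.2° → +14.8°, shortest Δλ = 30.0° (east) — does not cross 180°.
Leg 4: +14.8° → -179.4°, shortest Δλ = 165.8° (east) — crosses 180°.
Leg 5: -179.4° → -34.9°, shortest Δλ = 144.5° (east) — does not cross 180°.
Total crossings: 1.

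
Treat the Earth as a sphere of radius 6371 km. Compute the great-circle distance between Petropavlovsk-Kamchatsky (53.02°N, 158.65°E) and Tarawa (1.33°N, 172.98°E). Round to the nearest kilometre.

5898 km

Δλ = 172.98 − 158.65 = 14.33°.
Δφ = 1.33 − 53.02 = -51.69°.
a = sin²(Δφ/2) + cos φ₁ · cos φ₂ · sin²(Δλ/2) = 0.199398.
c = 2·atan2(√a, √(1−a)) = 0.92579 rad → d = 6371·c ≈ 5898.20 km.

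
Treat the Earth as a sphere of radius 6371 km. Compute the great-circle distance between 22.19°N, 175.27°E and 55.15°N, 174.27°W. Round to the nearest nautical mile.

2034 nmi

Δλ = -174.27 − 175.27 = -349.54°; wrapped into (−180°, 180°]: 10.46°.
Δφ = 55.15 − 22.19 = 32.96°.
a = sin²(Δφ/2) + cos φ₁ · cos φ₂ · sin²(Δλ/2) = 0.084871.
c = 2·atan2(√a, √(1−a)) = 0.59123 rad → d = 6371·c ≈ 3766.70 km ≈ 2033.86 nmi.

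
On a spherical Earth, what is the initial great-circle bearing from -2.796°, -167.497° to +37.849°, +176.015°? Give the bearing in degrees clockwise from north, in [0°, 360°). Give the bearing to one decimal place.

341.0°

Δλ = 176.015 − -167.497 = 343.512°; wrapped into (−180°, 180°]: -16.488°.
θ = atan2( sin Δλ · cos φ₂ , cos φ₁ · sin φ₂ − sin φ₁ · cos φ₂ · cos Δλ )
  = atan2(-0.22411, 0.64979) = -19.029° → normalised to [0°, 360°): 340.971°.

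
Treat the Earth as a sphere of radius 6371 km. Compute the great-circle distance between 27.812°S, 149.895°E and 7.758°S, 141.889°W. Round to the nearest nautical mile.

Δλ = -141.889 − 149.895 = -291.784°; wrapped into (−180°, 180°]: 68.216°.
Δφ = -7.758 − -27.812 = 20.054°.
a = sin²(Δφ/2) + cos φ₁ · cos φ₂ · sin²(Δλ/2) = 0.305891.
c = 2·atan2(√a, √(1−a)) = 1.17210 rad → d = 6371·c ≈ 7467.45 km ≈ 4032.10 nmi.

4032 nmi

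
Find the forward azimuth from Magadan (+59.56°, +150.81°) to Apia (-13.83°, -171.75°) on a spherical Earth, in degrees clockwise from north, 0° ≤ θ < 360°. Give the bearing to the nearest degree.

143°

Δλ = -171.75 − 150.81 = -322.56°; wrapped into (−180°, 180°]: 37.44°.
θ = atan2( sin Δλ · cos φ₂ , cos φ₁ · sin φ₂ − sin φ₁ · cos φ₂ · cos Δλ )
  = atan2(0.59031, -0.78581) = 143.086° → normalised to [0°, 360°): 143.086°.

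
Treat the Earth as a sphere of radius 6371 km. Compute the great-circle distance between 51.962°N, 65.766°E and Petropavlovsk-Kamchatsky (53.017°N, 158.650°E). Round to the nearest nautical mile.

3145 nmi

Δλ = 158.650 − 65.766 = 92.884°.
Δφ = 53.017 − 51.962 = 1.055°.
a = sin²(Δφ/2) + cos φ₁ · cos φ₂ · sin²(Δλ/2) = 0.194751.
c = 2·atan2(√a, √(1−a)) = 0.91411 rad → d = 6371·c ≈ 5823.78 km ≈ 3144.59 nmi.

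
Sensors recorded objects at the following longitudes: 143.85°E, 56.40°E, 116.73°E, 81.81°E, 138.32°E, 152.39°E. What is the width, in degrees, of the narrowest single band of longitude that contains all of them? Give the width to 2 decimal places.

95.99°

Sort the longitudes: +56.40°, +81.81°, +116.73°, +138.32°, +143.85°, +152.39°.
Eastward gaps between consecutive values (wrapping around): 25.41°, 34.92°, 21.59°, 5.53°, 8.54°, 264.01°.
Largest gap = 264.01° ⇒ minimal covering band is its complement: 360° − 264.01° = 95.99°.
Band runs from +56.40° eastward to +152.39°.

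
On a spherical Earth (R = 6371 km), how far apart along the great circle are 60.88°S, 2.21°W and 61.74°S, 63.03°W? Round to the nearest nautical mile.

1689 nmi

Δλ = -63.03 − -2.21 = -60.82°.
Δφ = -61.74 − -60.88 = -0.86°.
a = sin²(Δφ/2) + cos φ₁ · cos φ₂ · sin²(Δλ/2) = 0.059093.
c = 2·atan2(√a, √(1−a)) = 0.49110 rad → d = 6371·c ≈ 3128.80 km ≈ 1689.42 nmi.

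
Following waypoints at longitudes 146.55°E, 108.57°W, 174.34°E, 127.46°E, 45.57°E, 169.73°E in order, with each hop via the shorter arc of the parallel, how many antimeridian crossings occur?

2

Leg 1: +146.55° → -108.57°, shortest Δλ = 104.88° (east) — crosses 180°.
Leg 2: -108.57° → +174.34°, shortest Δλ = -77.09° (west) — crosses 180°.
Leg 3: +174.34° → +127.46°, shortest Δλ = -46.88° (west) — does not cross 180°.
Leg 4: +127.46° → +45.57°, shortest Δλ = -81.89° (west) — does not cross 180°.
Leg 5: +45.57° → +169.73°, shortest Δλ = 124.16° (east) — does not cross 180°.
Total crossings: 2.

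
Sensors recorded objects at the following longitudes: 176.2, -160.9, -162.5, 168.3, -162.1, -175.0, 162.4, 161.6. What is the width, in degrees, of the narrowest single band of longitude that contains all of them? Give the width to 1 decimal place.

37.5°

Sort the longitudes: -175.0°, -162.5°, -162.1°, -160.9°, +161.6°, +162.4°, +168.3°, +176.2°.
Eastward gaps between consecutive values (wrapping around): 12.5°, 0.4°, 1.2°, 322.5°, 0.8°, 5.9°, 7.9°, 8.8°.
Largest gap = 322.5° ⇒ minimal covering band is its complement: 360° − 322.5° = 37.5°.
Band runs from +161.6° eastward to -160.9°, crossing the antimeridian.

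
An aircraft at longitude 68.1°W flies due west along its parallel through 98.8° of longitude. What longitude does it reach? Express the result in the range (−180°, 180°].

Start at -68.1°; shift −98.8° → -166.9°.
-166.9° already lies in (−180°, 180°].

166.9°W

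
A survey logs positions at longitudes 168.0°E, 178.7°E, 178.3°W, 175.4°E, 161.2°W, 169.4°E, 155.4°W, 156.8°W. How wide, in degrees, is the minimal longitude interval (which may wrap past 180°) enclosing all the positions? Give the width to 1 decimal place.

36.6°

Sort the longitudes: -178.3°, -161.2°, -156.8°, -155.4°, +168.0°, +169.4°, +175.4°, +178.7°.
Eastward gaps between consecutive values (wrapping around): 17.1°, 4.4°, 1.4°, 323.4°, 1.4°, 6.0°, 3.3°, 3.0°.
Largest gap = 323.4° ⇒ minimal covering band is its complement: 360° − 323.4° = 36.6°.
Band runs from +168.0° eastward to -155.4°, crossing the antimeridian.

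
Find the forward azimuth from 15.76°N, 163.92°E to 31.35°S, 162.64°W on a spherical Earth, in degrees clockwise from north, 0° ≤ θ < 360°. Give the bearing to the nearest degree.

Δλ = -162.64 − 163.92 = -326.56°; wrapped into (−180°, 180°]: 33.44°.
θ = atan2( sin Δλ · cos φ₂ , cos φ₁ · sin φ₂ − sin φ₁ · cos φ₂ · cos Δλ )
  = atan2(0.47061, -0.69426) = 145.868° → normalised to [0°, 360°): 145.868°.

146°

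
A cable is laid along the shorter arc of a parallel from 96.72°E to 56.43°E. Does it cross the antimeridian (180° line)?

No

Signed shortest Δλ = ((56.43 − 96.72 + 180) mod 360) − 180 = -40.29°.
Going west by 40.29° from +96.72° reaches +56.43° without touching 180°.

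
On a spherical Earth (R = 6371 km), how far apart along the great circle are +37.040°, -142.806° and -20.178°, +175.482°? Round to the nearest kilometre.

7719 km

Δλ = 175.482 − -142.806 = 318.288°; wrapped into (−180°, 180°]: -41.712°.
Δφ = -20.178 − 37.040 = -57.218°.
a = sin²(Δφ/2) + cos φ₁ · cos φ₂ · sin²(Δλ/2) = 0.324243.
c = 2·atan2(√a, √(1−a)) = 1.21161 rad → d = 6371·c ≈ 7719.15 km.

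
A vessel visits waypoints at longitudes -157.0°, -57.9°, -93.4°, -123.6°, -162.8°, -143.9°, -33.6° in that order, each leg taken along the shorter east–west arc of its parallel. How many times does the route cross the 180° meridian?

Leg 1: -157.0° → -57.9°, shortest Δλ = 99.1° (east) — does not cross 180°.
Leg 2: -57.9° → -93.4°, shortest Δλ = -35.5° (west) — does not cross 180°.
Leg 3: -93.4° → -123.6°, shortest Δλ = -30.2° (west) — does not cross 180°.
Leg 4: -123.6° → -162.8°, shortest Δλ = -39.2° (west) — does not cross 180°.
Leg 5: -162.8° → -143.9°, shortest Δλ = 18.9° (east) — does not cross 180°.
Leg 6: -143.9° → -33.6°, shortest Δλ = 110.3° (east) — does not cross 180°.
Total crossings: 0.

0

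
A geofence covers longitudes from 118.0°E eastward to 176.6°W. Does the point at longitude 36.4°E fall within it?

Band width going east from +118.0° to -176.6°: ((-176.6 − 118.0) mod 360) = 65.4°.
Offset of +36.4° east of the west edge: ((36.4 − 118.0) mod 360) = 278.4°.
278.4° > 65.4° ⇒ outside.

No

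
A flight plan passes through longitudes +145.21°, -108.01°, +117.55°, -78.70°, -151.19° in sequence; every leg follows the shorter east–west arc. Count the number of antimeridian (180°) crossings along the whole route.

Leg 1: +145.21° → -108.01°, shortest Δλ = 106.78° (east) — crosses 180°.
Leg 2: -108.01° → +117.55°, shortest Δλ = -134.44° (west) — crosses 180°.
Leg 3: +117.55° → -78.70°, shortest Δλ = 163.75° (east) — crosses 180°.
Leg 4: -78.70° → -151.19°, shortest Δλ = -72.49° (west) — does not cross 180°.
Total crossings: 3.

3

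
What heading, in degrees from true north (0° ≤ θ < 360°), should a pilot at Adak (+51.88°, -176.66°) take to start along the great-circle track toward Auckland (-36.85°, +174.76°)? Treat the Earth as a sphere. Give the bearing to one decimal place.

186.9°

Δλ = 174.76 − -176.66 = 351.42°; wrapped into (−180°, 180°]: -8.58°.
θ = atan2( sin Δλ · cos φ₂ , cos φ₁ · sin φ₂ − sin φ₁ · cos φ₂ · cos Δλ )
  = atan2(-0.11938, -0.99271) = -173.143° → normalised to [0°, 360°): 186.857°.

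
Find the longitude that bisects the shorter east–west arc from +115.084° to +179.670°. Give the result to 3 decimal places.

+147.377°

Signed shortest Δλ from +115.084° to +179.670° is +64.586°.
Midpoint longitude = +115.084° + (+64.586°)/2 = +115.084° + 32.293° = +147.377°.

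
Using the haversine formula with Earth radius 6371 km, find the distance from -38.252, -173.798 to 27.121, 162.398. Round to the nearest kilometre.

Δλ = 162.398 − -173.798 = 336.196°; wrapped into (−180°, 180°]: -23.804°.
Δφ = 27.121 − -38.252 = 65.373°.
a = sin²(Δφ/2) + cos φ₁ · cos φ₂ · sin²(Δλ/2) = 0.321375.
c = 2·atan2(√a, √(1−a)) = 1.20547 rad → d = 6371·c ≈ 7680.07 km.

7680 km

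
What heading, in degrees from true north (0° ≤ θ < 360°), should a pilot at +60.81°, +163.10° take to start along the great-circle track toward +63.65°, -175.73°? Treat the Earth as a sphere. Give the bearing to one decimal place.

Δλ = -175.73 − 163.10 = -338.83°; wrapped into (−180°, 180°]: 21.17°.
θ = atan2( sin Δλ · cos φ₂ , cos φ₁ · sin φ₂ − sin φ₁ · cos φ₂ · cos Δλ )
  = atan2(0.16029, 0.07570) = 64.721° → normalised to [0°, 360°): 64.721°.

64.7°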